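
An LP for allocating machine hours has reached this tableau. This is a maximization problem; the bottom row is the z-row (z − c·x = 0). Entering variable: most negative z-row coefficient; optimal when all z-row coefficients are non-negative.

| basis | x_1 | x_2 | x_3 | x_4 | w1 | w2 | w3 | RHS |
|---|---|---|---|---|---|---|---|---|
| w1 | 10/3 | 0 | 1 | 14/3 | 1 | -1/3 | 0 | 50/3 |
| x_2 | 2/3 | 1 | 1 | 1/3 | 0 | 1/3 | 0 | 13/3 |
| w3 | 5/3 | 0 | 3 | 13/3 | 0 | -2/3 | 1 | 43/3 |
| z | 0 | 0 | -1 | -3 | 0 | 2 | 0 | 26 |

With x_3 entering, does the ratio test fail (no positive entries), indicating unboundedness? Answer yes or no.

Column x_3 has positive entries in row(s) 1, 2, 3, so the ratio test bounds it — not unbounded.

no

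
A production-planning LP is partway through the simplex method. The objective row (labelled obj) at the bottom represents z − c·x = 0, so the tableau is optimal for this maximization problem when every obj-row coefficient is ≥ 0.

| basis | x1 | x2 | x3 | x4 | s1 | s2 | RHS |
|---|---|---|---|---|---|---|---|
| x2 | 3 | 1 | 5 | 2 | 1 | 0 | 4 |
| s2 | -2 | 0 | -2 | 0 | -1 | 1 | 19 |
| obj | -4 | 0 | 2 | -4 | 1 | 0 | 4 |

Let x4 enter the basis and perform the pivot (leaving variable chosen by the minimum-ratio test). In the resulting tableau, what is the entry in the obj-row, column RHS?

Ratio test on column x4 — row 1: 4/2 = 2; row 2: entry 0 ≤ 0. Minimum is 2 at row 1 (x2 leaves); pivot element 2.
Divide row 1 by 2; eliminate column x4 from the other rows.
obj-row update in column RHS: 4 − (-4)·2 = 12.

12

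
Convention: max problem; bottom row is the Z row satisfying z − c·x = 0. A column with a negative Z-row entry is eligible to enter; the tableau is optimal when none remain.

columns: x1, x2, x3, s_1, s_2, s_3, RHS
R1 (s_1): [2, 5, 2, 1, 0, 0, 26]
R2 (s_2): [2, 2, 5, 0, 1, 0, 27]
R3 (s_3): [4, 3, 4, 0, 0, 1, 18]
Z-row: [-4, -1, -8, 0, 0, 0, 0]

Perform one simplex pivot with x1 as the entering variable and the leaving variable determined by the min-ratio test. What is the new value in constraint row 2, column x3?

Ratio test on column x1 — row 1: 26/2 = 13; row 2: 27/2 = 27/2; row 3: 18/4 = 9/2. Minimum is 9/2 at row 3 (s_3 leaves); pivot element 4.
Divide row 3 by 4; eliminate column x1 from the other rows.
Row 2 update in column x3: 5 − 2·1 = 3.

3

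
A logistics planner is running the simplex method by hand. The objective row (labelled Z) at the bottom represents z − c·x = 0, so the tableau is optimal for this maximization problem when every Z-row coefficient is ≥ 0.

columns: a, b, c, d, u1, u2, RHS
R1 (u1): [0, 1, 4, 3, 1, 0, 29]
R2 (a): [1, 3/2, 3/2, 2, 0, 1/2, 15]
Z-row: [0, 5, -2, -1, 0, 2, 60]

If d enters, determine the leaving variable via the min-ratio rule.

a

Column d entries and ratios — u1: 29/3 = 29/3; a: 15/2 = 15/2.
Smallest ratio is 15/2 in the row of a, so a leaves.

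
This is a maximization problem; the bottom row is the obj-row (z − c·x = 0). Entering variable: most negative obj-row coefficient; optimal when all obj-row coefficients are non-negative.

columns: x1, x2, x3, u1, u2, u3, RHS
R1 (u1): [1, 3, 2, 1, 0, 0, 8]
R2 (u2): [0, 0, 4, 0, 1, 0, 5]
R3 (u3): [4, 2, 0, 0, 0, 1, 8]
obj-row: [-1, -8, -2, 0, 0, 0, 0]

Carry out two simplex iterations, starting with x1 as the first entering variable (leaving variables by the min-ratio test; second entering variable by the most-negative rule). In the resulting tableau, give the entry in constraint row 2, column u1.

Ratio test on column x1 — row 1: 8/1 = 8; row 2: entry 0 ≤ 0; row 3: 8/4 = 2. Minimum is 2 at row 3 (u3 leaves); pivot element 4.
Divide row 3 by 4; eliminate column x1 from the other rows.
Second iteration: most negative obj-row entry is -15/2 in column x2, so x2 enters.
Ratio test on column x2 — row 1: 6/(5/2) = 12/5; row 2: entry 0 ≤ 0; row 3: 2/(1/2) = 4. Minimum is 12/5 at row 1 (u1 leaves); pivot element 5/2.
Divide row 1 by 5/2; eliminate column x2 from the other rows.
After both pivots, the entry at constraint row 2, column u1 is 0.

0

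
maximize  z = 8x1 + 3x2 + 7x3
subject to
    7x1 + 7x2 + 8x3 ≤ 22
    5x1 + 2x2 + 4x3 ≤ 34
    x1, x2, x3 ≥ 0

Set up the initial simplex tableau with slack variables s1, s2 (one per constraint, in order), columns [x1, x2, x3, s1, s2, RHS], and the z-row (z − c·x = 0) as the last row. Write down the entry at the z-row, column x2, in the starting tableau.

The z-row carries the negated objective coefficients: the x2 entry is -3.

-3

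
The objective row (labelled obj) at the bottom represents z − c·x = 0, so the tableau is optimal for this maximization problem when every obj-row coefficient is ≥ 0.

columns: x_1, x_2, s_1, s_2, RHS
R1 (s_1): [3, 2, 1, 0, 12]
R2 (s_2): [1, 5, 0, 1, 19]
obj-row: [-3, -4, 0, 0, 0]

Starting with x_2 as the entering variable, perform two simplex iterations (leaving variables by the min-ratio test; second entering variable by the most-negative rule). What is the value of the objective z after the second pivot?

246/13

Ratio test on column x_2 — row 1: 12/2 = 6; row 2: 19/5 = 19/5. Minimum is 19/5 at row 2 (s_2 leaves); pivot element 5.
Pivot on row 2; the obj-row RHS becomes 0 − (-4)·(19/5) = 76/5.
Next entering variable (most negative obj-row entry -11/5): x_1.
Ratio test on column x_1 — row 1: (22/5)/(13/5) = 22/13; row 2: (19/5)/(1/5) = 19. Minimum is 22/13 at row 1 (s_1 leaves); pivot element 13/5.
After the second pivot the obj-row RHS is 76/5 − (-11/5)·(22/13) = 246/13.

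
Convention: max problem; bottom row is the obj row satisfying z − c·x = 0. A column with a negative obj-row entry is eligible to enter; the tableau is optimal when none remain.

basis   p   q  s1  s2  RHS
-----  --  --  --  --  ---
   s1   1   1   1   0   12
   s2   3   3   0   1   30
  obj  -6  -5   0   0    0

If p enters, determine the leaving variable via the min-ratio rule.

s2

Column p entries and ratios — s1: 12/1 = 12; s2: 30/3 = 10.
Smallest ratio is 10 in the row of s2, so s2 leaves.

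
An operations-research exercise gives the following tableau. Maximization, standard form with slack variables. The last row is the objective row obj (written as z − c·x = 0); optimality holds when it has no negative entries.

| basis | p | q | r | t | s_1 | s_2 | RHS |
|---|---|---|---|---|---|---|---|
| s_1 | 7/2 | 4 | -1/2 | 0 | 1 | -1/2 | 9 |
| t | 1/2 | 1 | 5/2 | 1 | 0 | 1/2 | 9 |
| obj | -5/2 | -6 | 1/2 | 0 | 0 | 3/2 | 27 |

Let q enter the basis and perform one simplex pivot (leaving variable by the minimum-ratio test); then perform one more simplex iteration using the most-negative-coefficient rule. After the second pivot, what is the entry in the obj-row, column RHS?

288/7

Ratio test on column q — row 1: 9/4 = 9/4; row 2: 9/1 = 9. Minimum is 9/4 at row 1 (s_1 leaves); pivot element 4.
Divide row 1 by 4; eliminate column q from the other rows.
Second iteration: most negative obj-row entry is -1/4 in column r, so r enters.
Ratio test on column r — row 1: entry -1/8 ≤ 0; row 2: (27/4)/(21/8) = 18/7. Minimum is 18/7 at row 2 (t leaves); pivot element 21/8.
Divide row 2 by 21/8; eliminate column r from the other rows.
After both pivots, the entry at the obj-row, column RHS is 288/7.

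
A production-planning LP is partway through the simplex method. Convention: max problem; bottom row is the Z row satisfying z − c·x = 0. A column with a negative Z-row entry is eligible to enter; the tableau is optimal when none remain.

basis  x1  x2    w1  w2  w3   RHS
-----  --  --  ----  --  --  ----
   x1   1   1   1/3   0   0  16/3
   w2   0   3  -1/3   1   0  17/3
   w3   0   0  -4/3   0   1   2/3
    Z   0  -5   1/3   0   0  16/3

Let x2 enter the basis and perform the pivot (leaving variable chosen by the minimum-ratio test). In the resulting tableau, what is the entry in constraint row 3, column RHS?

2/3

Ratio test on column x2 — row 1: (16/3)/1 = 16/3; row 2: (17/3)/3 = 17/9; row 3: entry 0 ≤ 0. Minimum is 17/9 at row 2 (w2 leaves); pivot element 3.
Divide row 2 by 3; eliminate column x2 from the other rows.
Row 3 update in column RHS: 2/3 − 0·(17/9) = 2/3.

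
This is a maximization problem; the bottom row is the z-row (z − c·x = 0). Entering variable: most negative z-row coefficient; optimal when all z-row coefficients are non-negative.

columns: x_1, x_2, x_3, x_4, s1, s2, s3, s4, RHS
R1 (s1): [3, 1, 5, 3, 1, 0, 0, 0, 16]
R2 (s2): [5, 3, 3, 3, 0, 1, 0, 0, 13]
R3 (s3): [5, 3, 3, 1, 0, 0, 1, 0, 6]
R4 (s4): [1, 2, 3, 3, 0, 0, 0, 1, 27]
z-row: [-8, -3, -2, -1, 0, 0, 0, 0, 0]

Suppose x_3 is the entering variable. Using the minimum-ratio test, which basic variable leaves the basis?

Column x_3 entries and ratios — s1: 16/5 = 16/5; s2: 13/3 = 13/3; s3: 6/3 = 2; s4: 27/3 = 9.
Smallest ratio is 2 in the row of s3, so s3 leaves.

s3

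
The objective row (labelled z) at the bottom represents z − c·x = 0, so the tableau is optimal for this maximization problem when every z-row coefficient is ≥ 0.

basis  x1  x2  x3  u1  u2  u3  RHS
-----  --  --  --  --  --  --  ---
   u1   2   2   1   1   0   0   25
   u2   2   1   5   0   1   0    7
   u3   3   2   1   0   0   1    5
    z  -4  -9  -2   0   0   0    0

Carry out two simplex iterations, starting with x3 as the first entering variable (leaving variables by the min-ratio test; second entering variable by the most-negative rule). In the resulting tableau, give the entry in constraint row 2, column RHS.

1

Ratio test on column x3 — row 1: 25/1 = 25; row 2: 7/5 = 7/5; row 3: 5/1 = 5. Minimum is 7/5 at row 2 (u2 leaves); pivot element 5.
Divide row 2 by 5; eliminate column x3 from the other rows.
Second iteration: most negative z-row entry is -43/5 in column x2, so x2 enters.
Ratio test on column x2 — row 1: (118/5)/(9/5) = 118/9; row 2: (7/5)/(1/5) = 7; row 3: (18/5)/(9/5) = 2. Minimum is 2 at row 3 (u3 leaves); pivot element 9/5.
Divide row 3 by 9/5; eliminate column x2 from the other rows.
After both pivots, the entry at constraint row 2, column RHS is 1.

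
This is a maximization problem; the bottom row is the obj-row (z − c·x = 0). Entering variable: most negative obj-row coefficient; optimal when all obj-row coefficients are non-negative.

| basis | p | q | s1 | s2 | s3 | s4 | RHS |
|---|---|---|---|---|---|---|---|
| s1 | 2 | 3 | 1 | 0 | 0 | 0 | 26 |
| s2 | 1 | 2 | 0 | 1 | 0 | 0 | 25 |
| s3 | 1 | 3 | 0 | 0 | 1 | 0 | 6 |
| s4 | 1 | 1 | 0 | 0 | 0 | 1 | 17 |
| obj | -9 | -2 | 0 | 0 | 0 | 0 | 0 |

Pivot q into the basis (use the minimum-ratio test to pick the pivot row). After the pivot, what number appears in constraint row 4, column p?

2/3

Ratio test on column q — row 1: 26/3 = 26/3; row 2: 25/2 = 25/2; row 3: 6/3 = 2; row 4: 17/1 = 17. Minimum is 2 at row 3 (s3 leaves); pivot element 3.
Divide row 3 by 3; eliminate column q from the other rows.
Row 4 update in column p: 1 − 1·(1/3) = 2/3.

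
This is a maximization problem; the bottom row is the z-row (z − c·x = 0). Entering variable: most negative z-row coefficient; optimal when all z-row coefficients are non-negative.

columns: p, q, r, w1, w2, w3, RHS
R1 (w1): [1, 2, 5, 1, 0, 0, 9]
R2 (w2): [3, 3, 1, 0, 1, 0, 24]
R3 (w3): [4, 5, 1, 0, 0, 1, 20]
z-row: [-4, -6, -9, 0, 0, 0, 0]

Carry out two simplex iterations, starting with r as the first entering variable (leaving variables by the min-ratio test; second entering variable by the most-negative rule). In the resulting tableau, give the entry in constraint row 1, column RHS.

5/23

Ratio test on column r — row 1: 9/5 = 9/5; row 2: 24/1 = 24; row 3: 20/1 = 20. Minimum is 9/5 at row 1 (w1 leaves); pivot element 5.
Divide row 1 by 5; eliminate column r from the other rows.
Second iteration: most negative z-row entry is -12/5 in column q, so q enters.
Ratio test on column q — row 1: (9/5)/(2/5) = 9/2; row 2: (111/5)/(13/5) = 111/13; row 3: (91/5)/(23/5) = 91/23. Minimum is 91/23 at row 3 (w3 leaves); pivot element 23/5.
Divide row 3 by 23/5; eliminate column q from the other rows.
After both pivots, the entry at constraint row 1, column RHS is 5/23.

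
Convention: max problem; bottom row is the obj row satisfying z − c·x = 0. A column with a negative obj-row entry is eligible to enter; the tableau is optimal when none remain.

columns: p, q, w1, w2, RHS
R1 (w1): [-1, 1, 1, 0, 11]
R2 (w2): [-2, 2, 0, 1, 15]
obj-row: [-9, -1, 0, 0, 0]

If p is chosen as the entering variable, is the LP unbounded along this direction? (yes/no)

yes

Every constraint-row entry in column p is ≤ 0, so increasing p is unbounded.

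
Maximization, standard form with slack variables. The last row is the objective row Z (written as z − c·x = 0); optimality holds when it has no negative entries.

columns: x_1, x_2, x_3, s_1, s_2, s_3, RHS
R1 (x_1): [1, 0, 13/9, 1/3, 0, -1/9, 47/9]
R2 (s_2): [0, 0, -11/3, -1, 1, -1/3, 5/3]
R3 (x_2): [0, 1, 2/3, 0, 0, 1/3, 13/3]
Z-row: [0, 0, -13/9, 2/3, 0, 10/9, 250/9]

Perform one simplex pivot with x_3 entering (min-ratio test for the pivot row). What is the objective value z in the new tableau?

Ratio test on column x_3 — row 1: (47/9)/(13/9) = 47/13; row 2: entry -11/3 ≤ 0; row 3: (13/3)/(2/3) = 13/2. Minimum is 47/13 at row 1 (x_1 leaves); pivot element 13/9.
Pivot on row 1; the Z-row RHS becomes 250/9 − (-13/9)·(47/13) = 33.

33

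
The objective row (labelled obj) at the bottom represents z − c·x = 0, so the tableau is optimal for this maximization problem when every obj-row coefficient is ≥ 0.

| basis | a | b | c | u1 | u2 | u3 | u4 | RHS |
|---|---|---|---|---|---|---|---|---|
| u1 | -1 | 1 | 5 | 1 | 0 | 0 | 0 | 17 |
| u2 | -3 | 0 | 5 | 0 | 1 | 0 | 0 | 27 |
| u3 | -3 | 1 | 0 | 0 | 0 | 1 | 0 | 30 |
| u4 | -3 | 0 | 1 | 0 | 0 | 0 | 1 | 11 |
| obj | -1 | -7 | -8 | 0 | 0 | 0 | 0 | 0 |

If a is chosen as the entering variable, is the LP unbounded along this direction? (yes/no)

Every constraint-row entry in column a is ≤ 0, so increasing a is unbounded.

yes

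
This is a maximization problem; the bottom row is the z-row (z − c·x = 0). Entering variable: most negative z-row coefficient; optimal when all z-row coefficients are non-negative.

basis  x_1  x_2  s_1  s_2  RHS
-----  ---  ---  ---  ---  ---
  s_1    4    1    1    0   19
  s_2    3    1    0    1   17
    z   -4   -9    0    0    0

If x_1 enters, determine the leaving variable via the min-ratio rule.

Column x_1 entries and ratios — s_1: 19/4 = 19/4; s_2: 17/3 = 17/3.
Smallest ratio is 19/4 in the row of s_1, so s_1 leaves.

s_1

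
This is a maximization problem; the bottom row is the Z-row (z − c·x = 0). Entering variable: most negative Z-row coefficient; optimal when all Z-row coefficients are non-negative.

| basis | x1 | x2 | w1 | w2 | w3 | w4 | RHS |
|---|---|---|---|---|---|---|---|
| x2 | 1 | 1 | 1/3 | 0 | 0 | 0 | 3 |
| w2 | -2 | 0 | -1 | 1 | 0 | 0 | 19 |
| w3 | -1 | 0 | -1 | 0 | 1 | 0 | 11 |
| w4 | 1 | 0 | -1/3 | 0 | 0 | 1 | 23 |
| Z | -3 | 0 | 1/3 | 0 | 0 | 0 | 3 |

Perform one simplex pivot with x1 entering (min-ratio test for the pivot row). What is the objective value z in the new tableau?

Ratio test on column x1 — row 1: 3/1 = 3; row 2: entry -2 ≤ 0; row 3: entry -1 ≤ 0; row 4: 23/1 = 23. Minimum is 3 at row 1 (x2 leaves); pivot element 1.
Pivot on row 1; the Z-row RHS becomes 3 − (-3)·3 = 12.

12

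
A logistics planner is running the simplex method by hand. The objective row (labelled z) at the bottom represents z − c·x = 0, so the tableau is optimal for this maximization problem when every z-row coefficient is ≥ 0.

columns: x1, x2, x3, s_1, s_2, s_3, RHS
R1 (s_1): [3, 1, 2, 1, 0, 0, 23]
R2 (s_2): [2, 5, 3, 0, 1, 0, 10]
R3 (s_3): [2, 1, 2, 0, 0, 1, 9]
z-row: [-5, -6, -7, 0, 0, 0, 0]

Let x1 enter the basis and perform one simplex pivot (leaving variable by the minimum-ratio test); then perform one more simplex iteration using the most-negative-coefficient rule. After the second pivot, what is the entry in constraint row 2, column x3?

Ratio test on column x1 — row 1: 23/3 = 23/3; row 2: 10/2 = 5; row 3: 9/2 = 9/2. Minimum is 9/2 at row 3 (s_3 leaves); pivot element 2.
Divide row 3 by 2; eliminate column x1 from the other rows.
Second iteration: most negative z-row entry is -7/2 in column x2, so x2 enters.
Ratio test on column x2 — row 1: entry -1/2 ≤ 0; row 2: 1/4 = 1/4; row 3: (9/2)/(1/2) = 9. Minimum is 1/4 at row 2 (s_2 leaves); pivot element 4.
Divide row 2 by 4; eliminate column x2 from the other rows.
After both pivots, the entry at constraint row 2, column x3 is 1/4.

1/4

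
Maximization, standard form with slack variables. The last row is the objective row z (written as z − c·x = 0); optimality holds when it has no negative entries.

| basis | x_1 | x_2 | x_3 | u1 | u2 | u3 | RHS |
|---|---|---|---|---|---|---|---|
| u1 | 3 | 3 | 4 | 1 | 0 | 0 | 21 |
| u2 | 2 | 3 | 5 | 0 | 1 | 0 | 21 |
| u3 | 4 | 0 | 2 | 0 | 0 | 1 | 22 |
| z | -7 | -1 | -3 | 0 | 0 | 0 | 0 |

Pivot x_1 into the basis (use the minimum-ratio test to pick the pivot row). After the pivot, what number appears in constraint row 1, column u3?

-3/4

Ratio test on column x_1 — row 1: 21/3 = 7; row 2: 21/2 = 21/2; row 3: 22/4 = 11/2. Minimum is 11/2 at row 3 (u3 leaves); pivot element 4.
Divide row 3 by 4; eliminate column x_1 from the other rows.
Row 1 update in column u3: 0 − 3·(1/4) = -3/4.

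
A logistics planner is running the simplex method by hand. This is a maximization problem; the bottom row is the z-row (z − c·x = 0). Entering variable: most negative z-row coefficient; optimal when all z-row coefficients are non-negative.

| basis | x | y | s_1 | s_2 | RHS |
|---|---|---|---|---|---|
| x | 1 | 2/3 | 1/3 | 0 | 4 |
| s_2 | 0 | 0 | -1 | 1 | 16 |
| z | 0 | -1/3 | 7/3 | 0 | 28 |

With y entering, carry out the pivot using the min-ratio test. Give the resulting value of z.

Ratio test on column y — row 1: 4/(2/3) = 6; row 2: entry 0 ≤ 0. Minimum is 6 at row 1 (x leaves); pivot element 2/3.
Pivot on row 1; the z-row RHS becomes 28 − (-1/3)·6 = 30.

30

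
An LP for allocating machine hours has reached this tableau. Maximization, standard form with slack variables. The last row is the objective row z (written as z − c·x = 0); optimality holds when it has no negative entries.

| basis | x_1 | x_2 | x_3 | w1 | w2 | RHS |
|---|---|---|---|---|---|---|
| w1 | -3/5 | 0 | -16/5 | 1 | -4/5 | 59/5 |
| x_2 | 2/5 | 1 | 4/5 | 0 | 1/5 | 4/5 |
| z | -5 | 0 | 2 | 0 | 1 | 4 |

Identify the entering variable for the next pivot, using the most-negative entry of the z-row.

x_1

Negative z-row entries: x_1: -5.
The most negative is -5 in column x_1, so x_1 enters.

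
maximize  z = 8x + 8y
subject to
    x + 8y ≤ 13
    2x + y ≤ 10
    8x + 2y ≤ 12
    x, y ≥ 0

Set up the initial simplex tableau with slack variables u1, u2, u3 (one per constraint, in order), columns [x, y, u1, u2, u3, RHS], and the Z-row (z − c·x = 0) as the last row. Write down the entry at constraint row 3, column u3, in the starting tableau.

Slack u3 belongs to constraint 3; its column is the unit vector e_3, so the entry in row 3 is 1.

1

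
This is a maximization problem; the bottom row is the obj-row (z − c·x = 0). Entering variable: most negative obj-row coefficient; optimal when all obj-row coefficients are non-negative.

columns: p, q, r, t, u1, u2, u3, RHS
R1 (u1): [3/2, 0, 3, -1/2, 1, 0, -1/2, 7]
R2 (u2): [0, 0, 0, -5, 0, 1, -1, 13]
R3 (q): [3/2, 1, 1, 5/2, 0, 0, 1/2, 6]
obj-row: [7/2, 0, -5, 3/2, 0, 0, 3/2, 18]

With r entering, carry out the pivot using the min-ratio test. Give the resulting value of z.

89/3

Ratio test on column r — row 1: 7/3 = 7/3; row 2: entry 0 ≤ 0; row 3: 6/1 = 6. Minimum is 7/3 at row 1 (u1 leaves); pivot element 3.
Pivot on row 1; the obj-row RHS becomes 18 − (-5)·(7/3) = 89/3.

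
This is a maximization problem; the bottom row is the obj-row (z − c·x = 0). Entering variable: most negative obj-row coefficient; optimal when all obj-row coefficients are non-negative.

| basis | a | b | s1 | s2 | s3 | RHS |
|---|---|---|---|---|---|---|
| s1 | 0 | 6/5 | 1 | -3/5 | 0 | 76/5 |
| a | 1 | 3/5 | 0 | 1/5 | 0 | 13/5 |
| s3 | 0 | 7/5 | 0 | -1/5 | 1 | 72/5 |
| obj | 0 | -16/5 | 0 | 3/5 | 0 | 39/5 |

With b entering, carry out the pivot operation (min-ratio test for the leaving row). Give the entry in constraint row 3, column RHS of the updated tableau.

Ratio test on column b — row 1: (76/5)/(6/5) = 38/3; row 2: (13/5)/(3/5) = 13/3; row 3: (72/5)/(7/5) = 72/7. Minimum is 13/3 at row 2 (a leaves); pivot element 3/5.
Divide row 2 by 3/5; eliminate column b from the other rows.
Row 3 update in column RHS: 72/5 − (7/5)·(13/3) = 25/3.

25/3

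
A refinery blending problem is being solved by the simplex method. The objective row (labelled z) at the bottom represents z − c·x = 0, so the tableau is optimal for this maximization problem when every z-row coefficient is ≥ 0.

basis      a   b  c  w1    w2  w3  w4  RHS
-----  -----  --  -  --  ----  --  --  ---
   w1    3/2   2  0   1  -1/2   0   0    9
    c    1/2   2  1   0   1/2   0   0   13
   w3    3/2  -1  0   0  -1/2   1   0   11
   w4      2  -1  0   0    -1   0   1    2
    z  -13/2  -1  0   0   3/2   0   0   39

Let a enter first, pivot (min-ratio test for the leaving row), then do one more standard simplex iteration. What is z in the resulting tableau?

628/11

Ratio test on column a — row 1: 9/(3/2) = 6; row 2: 13/(1/2) = 26; row 3: 11/(3/2) = 22/3; row 4: 2/2 = 1. Minimum is 1 at row 4 (w4 leaves); pivot element 2.
Pivot on row 4; the z-row RHS becomes 39 − (-13/2)·1 = 91/2.
Next entering variable (most negative z-row entry -17/4): b.
Ratio test on column b — row 1: (15/2)/(11/4) = 30/11; row 2: (25/2)/(9/4) = 50/9; row 3: entry -1/4 ≤ 0; row 4: entry -1/2 ≤ 0. Minimum is 30/11 at row 1 (w1 leaves); pivot element 11/4.
After the second pivot the z-row RHS is 91/2 − (-17/4)·(30/11) = 628/11.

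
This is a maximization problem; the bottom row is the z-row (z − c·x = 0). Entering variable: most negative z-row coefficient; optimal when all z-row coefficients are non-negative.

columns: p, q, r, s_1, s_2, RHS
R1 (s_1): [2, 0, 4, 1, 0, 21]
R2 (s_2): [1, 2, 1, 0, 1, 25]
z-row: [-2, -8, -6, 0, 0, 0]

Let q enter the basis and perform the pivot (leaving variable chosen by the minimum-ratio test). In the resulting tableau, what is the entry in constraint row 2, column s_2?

Ratio test on column q — row 1: entry 0 ≤ 0; row 2: 25/2 = 25/2. Minimum is 25/2 at row 2 (s_2 leaves); pivot element 2.
Divide row 2 by 2; eliminate column q from the other rows.
In the new row 2, the s_2 entry is the old entry divided by the pivot: 1/2 = 1/2.

1/2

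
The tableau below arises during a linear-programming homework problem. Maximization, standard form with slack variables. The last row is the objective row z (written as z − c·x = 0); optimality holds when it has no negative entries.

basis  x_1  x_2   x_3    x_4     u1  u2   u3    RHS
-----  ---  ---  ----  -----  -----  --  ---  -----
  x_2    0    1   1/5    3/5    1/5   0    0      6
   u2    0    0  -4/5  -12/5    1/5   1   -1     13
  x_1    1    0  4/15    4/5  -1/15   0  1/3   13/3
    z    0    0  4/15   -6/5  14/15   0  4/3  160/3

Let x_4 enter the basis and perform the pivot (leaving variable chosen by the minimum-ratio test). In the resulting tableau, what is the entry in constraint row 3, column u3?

Ratio test on column x_4 — row 1: 6/(3/5) = 10; row 2: entry -12/5 ≤ 0; row 3: (13/3)/(4/5) = 65/12. Minimum is 65/12 at row 3 (x_1 leaves); pivot element 4/5.
Divide row 3 by 4/5; eliminate column x_4 from the other rows.
In the new row 3, the u3 entry is the old entry divided by the pivot: (1/3)/(4/5) = 5/12.

5/12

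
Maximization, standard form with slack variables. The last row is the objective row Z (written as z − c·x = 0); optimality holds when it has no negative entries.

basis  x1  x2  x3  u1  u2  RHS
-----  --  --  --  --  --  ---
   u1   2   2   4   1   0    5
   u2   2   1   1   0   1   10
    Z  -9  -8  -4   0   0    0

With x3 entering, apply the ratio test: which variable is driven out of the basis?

Column x3 entries and ratios — u1: 5/4 = 5/4; u2: 10/1 = 10.
Smallest ratio is 5/4 in the row of u1, so u1 leaves.

u1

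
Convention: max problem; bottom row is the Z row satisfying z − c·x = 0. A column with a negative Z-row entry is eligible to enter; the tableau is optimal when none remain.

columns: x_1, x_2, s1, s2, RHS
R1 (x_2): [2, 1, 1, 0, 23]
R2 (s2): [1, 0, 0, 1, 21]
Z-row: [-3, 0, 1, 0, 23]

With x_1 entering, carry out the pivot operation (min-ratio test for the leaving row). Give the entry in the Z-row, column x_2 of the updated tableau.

Ratio test on column x_1 — row 1: 23/2 = 23/2; row 2: 21/1 = 21. Minimum is 23/2 at row 1 (x_2 leaves); pivot element 2.
Divide row 1 by 2; eliminate column x_1 from the other rows.
Z-row update in column x_2: 0 − (-3)·(1/2) = 3/2.

3/2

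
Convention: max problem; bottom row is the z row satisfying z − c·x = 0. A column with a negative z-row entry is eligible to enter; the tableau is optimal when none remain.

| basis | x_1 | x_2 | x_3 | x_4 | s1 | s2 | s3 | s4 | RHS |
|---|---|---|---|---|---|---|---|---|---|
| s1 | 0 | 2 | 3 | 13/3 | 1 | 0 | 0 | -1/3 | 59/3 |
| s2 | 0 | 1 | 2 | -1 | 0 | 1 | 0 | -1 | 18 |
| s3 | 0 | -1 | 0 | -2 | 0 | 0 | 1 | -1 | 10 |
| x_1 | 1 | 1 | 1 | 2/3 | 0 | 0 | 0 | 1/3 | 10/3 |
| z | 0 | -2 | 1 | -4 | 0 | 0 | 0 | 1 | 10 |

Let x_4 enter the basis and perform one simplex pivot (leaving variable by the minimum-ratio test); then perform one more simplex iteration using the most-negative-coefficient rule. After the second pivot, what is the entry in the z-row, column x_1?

Ratio test on column x_4 — row 1: (59/3)/(13/3) = 59/13; row 2: entry -1 ≤ 0; row 3: entry -2 ≤ 0; row 4: (10/3)/(2/3) = 5. Minimum is 59/13 at row 1 (s1 leaves); pivot element 13/3.
Divide row 1 by 13/3; eliminate column x_4 from the other rows.
Second iteration: most negative z-row entry is -2/13 in column x_2, so x_2 enters.
Ratio test on column x_2 — row 1: (59/13)/(6/13) = 59/6; row 2: (293/13)/(19/13) = 293/19; row 3: entry -1/13 ≤ 0; row 4: (4/13)/(9/13) = 4/9. Minimum is 4/9 at row 4 (x_1 leaves); pivot element 9/13.
Divide row 4 by 9/13; eliminate column x_2 from the other rows.
After both pivots, the entry at the z-row, column x_1 is 2/9.

2/9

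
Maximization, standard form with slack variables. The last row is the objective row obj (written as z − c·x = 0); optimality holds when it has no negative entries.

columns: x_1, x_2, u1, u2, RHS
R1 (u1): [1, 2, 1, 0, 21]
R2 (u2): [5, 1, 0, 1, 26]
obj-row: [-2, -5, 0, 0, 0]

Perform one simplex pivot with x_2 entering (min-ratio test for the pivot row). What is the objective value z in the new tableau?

Ratio test on column x_2 — row 1: 21/2 = 21/2; row 2: 26/1 = 26. Minimum is 21/2 at row 1 (u1 leaves); pivot element 2.
Pivot on row 1; the obj-row RHS becomes 0 − (-5)·(21/2) = 105/2.

105/2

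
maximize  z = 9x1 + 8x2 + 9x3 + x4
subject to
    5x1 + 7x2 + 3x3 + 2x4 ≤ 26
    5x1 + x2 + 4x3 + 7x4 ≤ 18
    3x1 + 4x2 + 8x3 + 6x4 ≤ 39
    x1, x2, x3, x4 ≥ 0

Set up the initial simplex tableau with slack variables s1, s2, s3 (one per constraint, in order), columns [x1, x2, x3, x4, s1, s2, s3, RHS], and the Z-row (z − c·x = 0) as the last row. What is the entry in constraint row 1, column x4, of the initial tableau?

Constraint 1 has coefficient 2 on x4.

2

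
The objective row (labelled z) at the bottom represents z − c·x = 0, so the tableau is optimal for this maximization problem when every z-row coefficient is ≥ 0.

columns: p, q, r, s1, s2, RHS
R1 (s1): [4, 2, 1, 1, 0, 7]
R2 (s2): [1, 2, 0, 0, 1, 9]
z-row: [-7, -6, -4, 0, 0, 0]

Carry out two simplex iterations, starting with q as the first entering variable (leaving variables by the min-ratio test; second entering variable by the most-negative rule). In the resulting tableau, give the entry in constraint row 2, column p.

1

Ratio test on column q — row 1: 7/2 = 7/2; row 2: 9/2 = 9/2. Minimum is 7/2 at row 1 (s1 leaves); pivot element 2.
Divide row 1 by 2; eliminate column q from the other rows.
Second iteration: most negative z-row entry is -1 in column r, so r enters.
Ratio test on column r — row 1: (7/2)/(1/2) = 7; row 2: entry -1 ≤ 0. Minimum is 7 at row 1 (q leaves); pivot element 1/2.
Divide row 1 by 1/2; eliminate column r from the other rows.
After both pivots, the entry at constraint row 2, column p is 1.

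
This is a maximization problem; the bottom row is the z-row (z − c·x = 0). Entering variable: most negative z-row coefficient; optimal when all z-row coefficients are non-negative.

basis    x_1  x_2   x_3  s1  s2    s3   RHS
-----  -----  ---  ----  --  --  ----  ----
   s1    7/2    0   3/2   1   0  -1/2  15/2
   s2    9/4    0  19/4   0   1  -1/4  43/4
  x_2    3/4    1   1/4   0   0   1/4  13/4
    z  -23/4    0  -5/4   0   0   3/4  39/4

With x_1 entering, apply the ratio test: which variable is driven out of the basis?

s1

Column x_1 entries and ratios — s1: (15/2)/(7/2) = 15/7; s2: (43/4)/(9/4) = 43/9; x_2: (13/4)/(3/4) = 13/3.
Smallest ratio is 15/7 in the row of s1, so s1 leaves.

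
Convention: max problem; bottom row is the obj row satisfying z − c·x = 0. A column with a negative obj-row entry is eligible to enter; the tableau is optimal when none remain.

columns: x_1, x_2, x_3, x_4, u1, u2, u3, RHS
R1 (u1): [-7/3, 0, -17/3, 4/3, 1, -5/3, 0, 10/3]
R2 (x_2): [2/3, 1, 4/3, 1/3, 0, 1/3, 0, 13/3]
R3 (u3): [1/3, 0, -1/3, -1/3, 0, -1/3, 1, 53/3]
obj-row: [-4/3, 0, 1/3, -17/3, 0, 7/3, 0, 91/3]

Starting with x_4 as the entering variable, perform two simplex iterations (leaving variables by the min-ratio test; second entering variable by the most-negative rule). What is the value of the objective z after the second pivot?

Ratio test on column x_4 — row 1: (10/3)/(4/3) = 5/2; row 2: (13/3)/(1/3) = 13; row 3: entry -1/3 ≤ 0. Minimum is 5/2 at row 1 (u1 leaves); pivot element 4/3.
Pivot on row 1; the obj-row RHS becomes 91/3 − (-17/3)·(5/2) = 89/2.
Next entering variable (most negative obj-row entry -95/4): x_3.
Ratio test on column x_3 — row 1: entry -17/4 ≤ 0; row 2: (7/2)/(11/4) = 14/11; row 3: entry -7/4 ≤ 0. Minimum is 14/11 at row 2 (x_2 leaves); pivot element 11/4.
After the second pivot the obj-row RHS is 89/2 − (-95/4)·(14/11) = 822/11.

822/11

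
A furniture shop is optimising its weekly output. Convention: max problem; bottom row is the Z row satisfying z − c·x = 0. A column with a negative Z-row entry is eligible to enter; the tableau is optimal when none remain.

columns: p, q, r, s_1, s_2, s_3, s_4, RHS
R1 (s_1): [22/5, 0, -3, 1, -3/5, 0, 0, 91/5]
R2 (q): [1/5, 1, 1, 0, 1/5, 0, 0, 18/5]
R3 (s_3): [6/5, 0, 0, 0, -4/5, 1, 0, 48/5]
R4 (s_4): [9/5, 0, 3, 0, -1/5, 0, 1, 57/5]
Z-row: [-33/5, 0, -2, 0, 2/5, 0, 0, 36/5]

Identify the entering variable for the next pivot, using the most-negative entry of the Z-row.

Negative Z-row entries: p: -33/5, r: -2.
The most negative is -33/5 in column p, so p enters.

p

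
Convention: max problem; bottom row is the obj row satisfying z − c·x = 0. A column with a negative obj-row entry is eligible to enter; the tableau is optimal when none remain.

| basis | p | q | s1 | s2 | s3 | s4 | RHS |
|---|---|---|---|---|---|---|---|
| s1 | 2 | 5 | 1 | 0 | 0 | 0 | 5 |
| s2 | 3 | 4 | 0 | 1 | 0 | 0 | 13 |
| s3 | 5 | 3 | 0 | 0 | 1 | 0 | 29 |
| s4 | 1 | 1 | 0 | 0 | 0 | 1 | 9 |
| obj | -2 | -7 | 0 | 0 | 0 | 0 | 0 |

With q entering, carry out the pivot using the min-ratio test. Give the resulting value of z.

Ratio test on column q — row 1: 5/5 = 1; row 2: 13/4 = 13/4; row 3: 29/3 = 29/3; row 4: 9/1 = 9. Minimum is 1 at row 1 (s1 leaves); pivot element 5.
Pivot on row 1; the obj-row RHS becomes 0 − (-7)·1 = 7.

7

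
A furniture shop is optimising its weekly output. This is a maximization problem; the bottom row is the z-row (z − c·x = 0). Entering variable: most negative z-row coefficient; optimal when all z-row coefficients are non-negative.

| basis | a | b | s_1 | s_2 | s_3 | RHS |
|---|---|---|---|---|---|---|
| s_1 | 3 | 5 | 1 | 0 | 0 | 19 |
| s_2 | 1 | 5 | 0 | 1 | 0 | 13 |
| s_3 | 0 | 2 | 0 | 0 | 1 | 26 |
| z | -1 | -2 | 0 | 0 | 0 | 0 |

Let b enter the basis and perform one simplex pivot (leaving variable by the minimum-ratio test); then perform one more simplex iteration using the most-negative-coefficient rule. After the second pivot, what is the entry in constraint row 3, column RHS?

Ratio test on column b — row 1: 19/5 = 19/5; row 2: 13/5 = 13/5; row 3: 26/2 = 13. Minimum is 13/5 at row 2 (s_2 leaves); pivot element 5.
Divide row 2 by 5; eliminate column b from the other rows.
Second iteration: most negative z-row entry is -3/5 in column a, so a enters.
Ratio test on column a — row 1: 6/2 = 3; row 2: (13/5)/(1/5) = 13; row 3: entry -2/5 ≤ 0. Minimum is 3 at row 1 (s_1 leaves); pivot element 2.
Divide row 1 by 2; eliminate column a from the other rows.
After both pivots, the entry at constraint row 3, column RHS is 22.

22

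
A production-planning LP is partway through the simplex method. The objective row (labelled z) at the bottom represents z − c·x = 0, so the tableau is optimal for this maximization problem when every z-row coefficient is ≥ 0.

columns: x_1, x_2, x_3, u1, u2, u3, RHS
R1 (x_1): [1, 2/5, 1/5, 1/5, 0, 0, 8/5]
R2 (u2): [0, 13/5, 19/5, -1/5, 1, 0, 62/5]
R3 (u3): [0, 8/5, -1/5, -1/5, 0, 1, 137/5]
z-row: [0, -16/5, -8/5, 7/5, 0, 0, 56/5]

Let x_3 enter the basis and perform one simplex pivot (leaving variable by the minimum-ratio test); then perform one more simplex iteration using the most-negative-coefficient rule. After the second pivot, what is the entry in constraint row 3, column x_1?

Ratio test on column x_3 — row 1: (8/5)/(1/5) = 8; row 2: (62/5)/(19/5) = 62/19; row 3: entry -1/5 ≤ 0. Minimum is 62/19 at row 2 (u2 leaves); pivot element 19/5.
Divide row 2 by 19/5; eliminate column x_3 from the other rows.
Second iteration: most negative z-row entry is -40/19 in column x_2, so x_2 enters.
Ratio test on column x_2 — row 1: (18/19)/(5/19) = 18/5; row 2: (62/19)/(13/19) = 62/13; row 3: (533/19)/(33/19) = 533/33. Minimum is 18/5 at row 1 (x_1 leaves); pivot element 5/19.
Divide row 1 by 5/19; eliminate column x_2 from the other rows.
After both pivots, the entry at constraint row 3, column x_1 is -33/5.

-33/5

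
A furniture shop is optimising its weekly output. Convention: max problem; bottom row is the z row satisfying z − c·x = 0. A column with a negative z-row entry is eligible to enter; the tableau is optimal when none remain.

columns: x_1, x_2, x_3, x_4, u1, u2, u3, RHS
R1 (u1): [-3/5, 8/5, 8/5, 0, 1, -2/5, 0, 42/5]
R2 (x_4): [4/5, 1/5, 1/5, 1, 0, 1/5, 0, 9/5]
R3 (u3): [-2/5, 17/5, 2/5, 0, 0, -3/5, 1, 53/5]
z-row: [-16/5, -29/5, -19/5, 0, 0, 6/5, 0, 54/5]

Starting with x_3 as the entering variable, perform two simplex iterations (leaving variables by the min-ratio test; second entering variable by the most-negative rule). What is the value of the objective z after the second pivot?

Ratio test on column x_3 — row 1: (42/5)/(8/5) = 21/4; row 2: (9/5)/(1/5) = 9; row 3: (53/5)/(2/5) = 53/2. Minimum is 21/4 at row 1 (u1 leaves); pivot element 8/5.
Pivot on row 1; the z-row RHS becomes 54/5 − (-19/5)·(21/4) = 123/4.
Next entering variable (most negative z-row entry -37/8): x_1.
Ratio test on column x_1 — row 1: entry -3/8 ≤ 0; row 2: (3/4)/(7/8) = 6/7; row 3: entry -1/4 ≤ 0. Minimum is 6/7 at row 2 (x_4 leaves); pivot element 7/8.
After the second pivot the z-row RHS is 123/4 − (-37/8)·(6/7) = 243/7.

243/7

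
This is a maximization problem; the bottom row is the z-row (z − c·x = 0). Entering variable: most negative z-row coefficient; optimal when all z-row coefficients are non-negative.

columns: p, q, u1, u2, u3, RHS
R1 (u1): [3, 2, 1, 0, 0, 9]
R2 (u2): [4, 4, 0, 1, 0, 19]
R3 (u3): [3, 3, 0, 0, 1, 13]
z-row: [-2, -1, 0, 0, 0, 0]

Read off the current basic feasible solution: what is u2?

u2 is basic (row 2); its value is the RHS of that row, 19.

19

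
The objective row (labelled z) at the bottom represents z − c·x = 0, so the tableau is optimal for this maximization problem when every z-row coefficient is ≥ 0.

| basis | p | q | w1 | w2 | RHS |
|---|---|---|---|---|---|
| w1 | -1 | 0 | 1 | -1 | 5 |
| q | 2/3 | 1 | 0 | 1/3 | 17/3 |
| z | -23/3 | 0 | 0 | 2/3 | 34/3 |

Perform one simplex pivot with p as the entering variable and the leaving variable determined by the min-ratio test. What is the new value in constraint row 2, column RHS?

17/2

Ratio test on column p — row 1: entry -1 ≤ 0; row 2: (17/3)/(2/3) = 17/2. Minimum is 17/2 at row 2 (q leaves); pivot element 2/3.
Divide row 2 by 2/3; eliminate column p from the other rows.
In the new row 2, the RHS entry is the old entry divided by the pivot: (17/3)/(2/3) = 17/2.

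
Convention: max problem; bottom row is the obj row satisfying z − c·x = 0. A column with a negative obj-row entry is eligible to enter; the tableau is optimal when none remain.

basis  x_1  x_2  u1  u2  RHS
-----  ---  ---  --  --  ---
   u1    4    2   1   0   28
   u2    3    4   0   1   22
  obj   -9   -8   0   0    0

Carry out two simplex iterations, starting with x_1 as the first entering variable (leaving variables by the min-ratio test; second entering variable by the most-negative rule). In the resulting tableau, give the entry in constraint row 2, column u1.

-3/10

Ratio test on column x_1 — row 1: 28/4 = 7; row 2: 22/3 = 22/3. Minimum is 7 at row 1 (u1 leaves); pivot element 4.
Divide row 1 by 4; eliminate column x_1 from the other rows.
Second iteration: most negative obj-row entry is -7/2 in column x_2, so x_2 enters.
Ratio test on column x_2 — row 1: 7/(1/2) = 14; row 2: 1/(5/2) = 2/5. Minimum is 2/5 at row 2 (u2 leaves); pivot element 5/2.
Divide row 2 by 5/2; eliminate column x_2 from the other rows.
After both pivots, the entry at constraint row 2, column u1 is -3/10.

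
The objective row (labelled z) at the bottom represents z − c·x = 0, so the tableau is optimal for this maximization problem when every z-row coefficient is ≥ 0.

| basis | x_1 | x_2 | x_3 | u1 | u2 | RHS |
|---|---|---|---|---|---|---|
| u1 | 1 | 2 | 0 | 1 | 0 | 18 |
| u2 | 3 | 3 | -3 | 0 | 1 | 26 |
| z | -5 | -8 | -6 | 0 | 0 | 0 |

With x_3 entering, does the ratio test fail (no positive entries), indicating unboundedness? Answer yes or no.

Every constraint-row entry in column x_3 is ≤ 0, so increasing x_3 is unbounded.

yes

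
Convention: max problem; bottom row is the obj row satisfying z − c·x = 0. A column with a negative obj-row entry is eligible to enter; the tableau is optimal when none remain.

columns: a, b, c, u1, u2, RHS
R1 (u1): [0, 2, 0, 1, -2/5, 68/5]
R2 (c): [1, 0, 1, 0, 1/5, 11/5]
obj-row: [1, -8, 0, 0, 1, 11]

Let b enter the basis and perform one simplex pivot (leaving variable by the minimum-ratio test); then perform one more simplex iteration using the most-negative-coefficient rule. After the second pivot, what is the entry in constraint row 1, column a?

1

Ratio test on column b — row 1: (68/5)/2 = 34/5; row 2: entry 0 ≤ 0. Minimum is 34/5 at row 1 (u1 leaves); pivot element 2.
Divide row 1 by 2; eliminate column b from the other rows.
Second iteration: most negative obj-row entry is -3/5 in column u2, so u2 enters.
Ratio test on column u2 — row 1: entry -1/5 ≤ 0; row 2: (11/5)/(1/5) = 11. Minimum is 11 at row 2 (c leaves); pivot element 1/5.
Divide row 2 by 1/5; eliminate column u2 from the other rows.
After both pivots, the entry at constraint row 1, column a is 1.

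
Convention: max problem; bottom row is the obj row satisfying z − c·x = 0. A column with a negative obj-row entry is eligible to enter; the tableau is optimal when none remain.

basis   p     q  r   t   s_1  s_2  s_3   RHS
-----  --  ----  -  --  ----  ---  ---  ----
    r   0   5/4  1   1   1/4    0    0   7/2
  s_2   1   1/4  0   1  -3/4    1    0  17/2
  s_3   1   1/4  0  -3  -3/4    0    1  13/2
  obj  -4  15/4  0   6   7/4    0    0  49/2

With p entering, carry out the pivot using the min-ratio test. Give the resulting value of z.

Ratio test on column p — row 1: entry 0 ≤ 0; row 2: (17/2)/1 = 17/2; row 3: (13/2)/1 = 13/2. Minimum is 13/2 at row 3 (s_3 leaves); pivot element 1.
Pivot on row 3; the obj-row RHS becomes 49/2 − (-4)·(13/2) = 101/2.

101/2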